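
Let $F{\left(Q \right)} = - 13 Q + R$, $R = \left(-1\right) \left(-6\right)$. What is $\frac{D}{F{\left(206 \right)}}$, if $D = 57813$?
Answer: $- \frac{57813}{2672} \approx -21.637$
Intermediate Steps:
$R = 6$
$F{\left(Q \right)} = 6 - 13 Q$ ($F{\left(Q \right)} = - 13 Q + 6 = 6 - 13 Q$)
$\frac{D}{F{\left(206 \right)}} = \frac{57813}{6 - 2678} = \frac{57813}{-2672} = 57813 \left(- \frac{1}{2672}\right) = - \frac{57813}{2672}$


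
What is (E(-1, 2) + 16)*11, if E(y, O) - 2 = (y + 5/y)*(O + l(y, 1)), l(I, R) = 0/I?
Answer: 66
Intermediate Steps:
l(I, R) = 0
E(y, O) = 2 + O*(y + 5/y) (E(y, O) = 2 + (y + 5/y)*(O + 0) = 2 + (y + 5/y)*O = 2 + O*(y + 5/y))
(E(-1, 2) + 16)*11 = ((2 + 2*(-1) + 5*2/(-1)) + 16)*11 = ((2 - 2 + 5*2*(-1)) + 16)*11 = ((2 - 2 - 10) + 16)*11 = (-10 + 16)*11 = 6*11 = 66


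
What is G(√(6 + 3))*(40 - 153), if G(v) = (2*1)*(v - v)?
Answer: 0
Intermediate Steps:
G(v) = 0 (G(v) = 2*0 = 0)
G(√(6 + 3))*(40 - 153) = 0*(40 - 153) = 0*(-113) = 0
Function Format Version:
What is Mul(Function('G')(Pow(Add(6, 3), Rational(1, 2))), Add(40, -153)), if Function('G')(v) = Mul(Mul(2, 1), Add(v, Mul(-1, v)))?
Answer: 0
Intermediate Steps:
Function('G')(v) = 0 (Function('G')(v) = Mul(2, 0) = 0)
Mul(Function('G')(Pow(Add(6, 3), Rational(1, 2))), Add(40, -153)) = Mul(0, Add(40, -153)) = Mul(0, -113) = 0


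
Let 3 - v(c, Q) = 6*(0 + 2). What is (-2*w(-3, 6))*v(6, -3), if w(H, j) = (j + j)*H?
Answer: -648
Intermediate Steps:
w(H, j) = 2*H*j (w(H, j) = (2*j)*H = 2*H*j)
v(c, Q) = -9 (v(c, Q) = 3 - 6*(0 + 2) = 3 - 6*2 = 3 - 1*12 = 3 - 12 = -9)
(-2*w(-3, 6))*v(6, -3) = -4*(-3)*6*(-9) = -2*(-36)*(-9) = 72*(-9) = -648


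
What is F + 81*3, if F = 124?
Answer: 367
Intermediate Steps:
F + 81*3 = 124 + 81*3 = 124 + 243 = 367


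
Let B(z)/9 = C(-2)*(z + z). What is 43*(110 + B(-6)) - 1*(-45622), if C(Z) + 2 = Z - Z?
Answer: 59640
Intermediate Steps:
C(Z) = -2 (C(Z) = -2 + (Z - Z) = -2 + 0 = -2)
B(z) = -36*z (B(z) = 9*(-2*(z + z)) = 9*(-4*z) = -36*z)
43*(110 + B(-6)) - 1*(-45622) = 43*(110 - 36*(-6)) - 1*(-45622) = 43*(110 + 216) + 45622 = 43*326 + 45622 = 14018 + 45622 = 59640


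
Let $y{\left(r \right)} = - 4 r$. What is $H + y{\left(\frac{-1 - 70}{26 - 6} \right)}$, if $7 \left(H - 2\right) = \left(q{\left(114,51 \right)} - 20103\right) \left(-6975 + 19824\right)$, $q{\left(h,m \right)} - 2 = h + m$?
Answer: $- \frac{182969679}{5} \approx -3.6594 \cdot 10^{7}$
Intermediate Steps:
$q{\left(h,m \right)} = 2 + h + m$ ($q{\left(h,m \right)} = 2 + \left(h + m\right) = 2 + h + m$)
$H = -36593950$ ($H = 2 + \frac{\left(\left(2 + 114 + 51\right) - 20103\right) \left(-6975 + 19824\right)}{7} = 2 + \frac{\left(167 - 20103\right) 12849}{7} = 2 + \frac{\left(-19936\right) 12849}{7} = 2 + \frac{1}{7} \left(-256157664\right) = 2 - 36593952 = -36593950$)
$H + y{\left(\frac{-1 - 70}{26 - 6} \right)} = -36593950 - 4 \frac{-1 - 70}{26 - 6} = -36593950 - 4 \left(- \frac{71}{20}\right) = -36593950 - 4 \left(\left(-71\right) \frac{1}{20}\right) = -36593950 - - \frac{71}{5} = -36593950 + \frac{71}{5} = - \frac{182969679}{5}$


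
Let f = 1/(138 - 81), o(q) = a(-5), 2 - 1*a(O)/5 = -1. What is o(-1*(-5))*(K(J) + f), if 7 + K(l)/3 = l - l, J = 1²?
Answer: -5980/19 ≈ -314.74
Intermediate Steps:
a(O) = 15 (a(O) = 10 - 5*(-1) = 10 + 5 = 15)
o(q) = 15
J = 1
K(l) = -21 (K(l) = -21 + 3*(l - l) = -21 + 3*0 = -21 + 0 = -21)
f = 1/57 ≈ 0.017544
o(-1*(-5))*(K(J) + f) = 15*(-21 + 1/57) = 15*(-1196/57) = -5980/19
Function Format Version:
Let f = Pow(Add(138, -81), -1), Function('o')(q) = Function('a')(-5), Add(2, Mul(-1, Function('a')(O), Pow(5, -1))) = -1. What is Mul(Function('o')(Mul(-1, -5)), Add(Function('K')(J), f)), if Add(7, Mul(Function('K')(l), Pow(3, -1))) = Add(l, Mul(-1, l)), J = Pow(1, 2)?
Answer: Rational(-5980, 19) ≈ -314.74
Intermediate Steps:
Function('a')(O) = 15 (Function('a')(O) = Add(10, Mul(-5, -1)) = Add(10, 5) = 15)
Function('o')(q) = 15
J = 1
Function('K')(l) = -21 (Function('K')(l) = Add(-21, Mul(3, Add(l, Mul(-1, l)))) = Add(-21, Mul(3, 0)) = Add(-21, 0) = -21)
f = Rational(1, 57) (f = Pow(57, -1) = Rational(1, 57) ≈ 0.017544)
Mul(Function('o')(Mul(-1, -5)), Add(Function('K')(J), f)) = Mul(15, Add(-21, Rational(1, 57))) = Mul(15, Rational(-1196, 57)) = Rational(-5980, 19)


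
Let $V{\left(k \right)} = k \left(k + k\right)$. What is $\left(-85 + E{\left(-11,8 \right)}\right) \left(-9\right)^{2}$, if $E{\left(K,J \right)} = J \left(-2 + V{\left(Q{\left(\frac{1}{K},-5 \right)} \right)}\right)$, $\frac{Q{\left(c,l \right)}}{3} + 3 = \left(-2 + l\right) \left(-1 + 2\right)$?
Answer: $1158219$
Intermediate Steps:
$Q{\left(c,l \right)} = -15 + 3 l$ ($Q{\left(c,l \right)} = -9 + 3 \left(-2 + l\right) \left(-1 + 2\right) = -9 + 3 \left(-2 + l\right) 1 = -9 + 3 \left(-2 + l\right) = -9 + \left(-6 + 3 l\right) = -15 + 3 l$)
$V{\left(k \right)} = 2 k^{2}$ ($V{\left(k \right)} = k 2 k = 2 k^{2}$)
$E{\left(K,J \right)} = 1798 J$ ($E{\left(K,J \right)} = J \left(-2 + 2 \left(-15 + 3 \left(-5\right)\right)^{2}\right) = J \left(-2 + 2 \left(-15 - 15\right)^{2}\right) = J \left(-2 + 2 \left(-30\right)^{2}\right) = J \left(-2 + 2 \cdot 900\right) = J \left(-2 + 1800\right) = J 1798 = 1798 J$)
$\left(-85 + E{\left(-11,8 \right)}\right) \left(-9\right)^{2} = \left(-85 + 1798 \cdot 8\right) \left(-9\right)^{2} = \left(-85 + 14384\right) 81 = 14299 \cdot 81 = 1158219$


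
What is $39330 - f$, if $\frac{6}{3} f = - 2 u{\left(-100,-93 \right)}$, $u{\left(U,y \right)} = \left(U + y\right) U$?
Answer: $58630$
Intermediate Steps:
$u{\left(U,y \right)} = U \left(U + y\right)$
$f = -19300$ ($f = \frac{\left(-2\right) \left(- 100 \left(-100 - 93\right)\right)}{2} = \frac{\left(-2\right) \left(\left(-100\right) \left(-193\right)\right)}{2} = \frac{\left(-2\right) 19300}{2} = \frac{1}{2} \left(-38600\right) = -19300$)
$39330 - f = 39330 - -19300 = 39330 + 19300 = 58630$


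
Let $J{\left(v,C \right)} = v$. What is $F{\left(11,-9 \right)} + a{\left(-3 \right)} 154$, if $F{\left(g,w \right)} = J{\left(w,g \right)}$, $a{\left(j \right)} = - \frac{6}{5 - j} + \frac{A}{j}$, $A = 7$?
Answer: $- \frac{2903}{6} \approx -483.83$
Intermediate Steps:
$a{\left(j \right)} = - \frac{6}{5 - j} + \frac{7}{j}$
$F{\left(g,w \right)} = w$
$F{\left(11,-9 \right)} + a{\left(-3 \right)} 154 = -9 + \frac{-35 + 13 \left(-3\right)}{\left(-3\right) \left(-5 - 3\right)} 154 = -9 + - \frac{-35 - 39}{3 \left(-8\right)} 154 = -9 + \left(- \frac{1}{3}\right) \left(- \frac{1}{8}\right) \left(-74\right) 154 = -9 - \frac{2849}{6} = - \frac{2903}{6}$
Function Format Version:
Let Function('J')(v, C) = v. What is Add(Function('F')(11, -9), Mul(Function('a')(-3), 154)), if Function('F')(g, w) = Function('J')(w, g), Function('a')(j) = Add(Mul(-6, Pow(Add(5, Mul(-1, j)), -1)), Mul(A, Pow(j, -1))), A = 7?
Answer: Rational(-2903, 6) ≈ -483.83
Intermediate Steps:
Function('a')(j) = Add(Mul(-6, Pow(Add(5, Mul(-1, j)), -1)), Mul(7, Pow(j, -1)))
Function('F')(g, w) = w
Add(Function('F')(11, -9), Mul(Function('a')(-3), 154)) = Add(-9, Mul(Mul(Pow(-3, -1), Pow(Add(-5, -3), -1), Add(-35, Mul(13, -3))), 154)) = Add(-9, Mul(Mul(Rational(-1, 3), Pow(-8, -1), Add(-35, -39)), 154)) = Add(-9, Mul(Mul(Rational(-1, 3), Rational(-1, 8), -74), 154)) = Add(-9, Mul(Rational(-37, 12), 154)) = Add(-9, Rational(-2849, 6)) = Rational(-2903, 6)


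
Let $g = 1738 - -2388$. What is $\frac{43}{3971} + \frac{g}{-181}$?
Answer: $- \frac{16376563}{718751} \approx -22.785$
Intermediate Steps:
$g = 4126$ ($g = 1738 + 2388 = 4126$)
$\frac{43}{3971} + \frac{g}{-181} = \frac{43}{3971} + \frac{4126}{-181} = 43 \cdot \frac{1}{3971} + 4126 \left(- \frac{1}{181}\right) = \frac{43}{3971} - \frac{4126}{181} = - \frac{16376563}{718751}$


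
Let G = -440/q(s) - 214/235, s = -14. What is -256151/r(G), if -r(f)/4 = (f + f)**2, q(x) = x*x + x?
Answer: 117142520651975/81051812416 ≈ 1445.3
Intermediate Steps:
q(x) = x + x**2 (q(x) = x**2 + x = x + x**2)
G = -71174/21385 (G = -440*(-1/(14*(1 - 14))) - 214/235 = -440/((-14*(-13))) - 214*1/235 = -440/182 - 214/235 = -440*1/182 - 214/235 = -220/91 - 214/235 = -71174/21385 ≈ -3.3282)
r(f) = -16*f**2 (r(f) = -4*(f + f)**2 = -4*4*f**2 = -16*f**2)
-256151/r(G) = -256151/((-16*(-71174/21385)**2)) = -256151/((-16*5065738276/457318225)) = -256151/(-81051812416/457318225) = -256151*(-457318225/81051812416) = 117142520651975/81051812416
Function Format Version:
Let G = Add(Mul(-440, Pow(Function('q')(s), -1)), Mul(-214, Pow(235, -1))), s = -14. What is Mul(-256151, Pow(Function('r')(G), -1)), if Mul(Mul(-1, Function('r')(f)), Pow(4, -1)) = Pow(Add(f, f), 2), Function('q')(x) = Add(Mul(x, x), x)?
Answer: Rational(117142520651975, 81051812416) ≈ 1445.3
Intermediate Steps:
Function('q')(x) = Add(x, Pow(x, 2)) (Function('q')(x) = Add(Pow(x, 2), x) = Add(x, Pow(x, 2)))
G = Rational(-71174, 21385) (G = Add(Mul(-440, Pow(Mul(-14, Add(1, -14)), -1)), Mul(-214, Pow(235, -1))) = Add(Mul(-440, Pow(Mul(-14, -13), -1)), Mul(-214, Rational(1, 235))) = Add(Mul(-440, Pow(182, -1)), Rational(-214, 235)) = Add(Mul(-440, Rational(1, 182)), Rational(-214, 235)) = Add(Rational(-220, 91), Rational(-214, 235)) = Rational(-71174, 21385) ≈ -3.3282)
Function('r')(f) = Mul(-16, Pow(f, 2)) (Function('r')(f) = Mul(-4, Pow(Add(f, f), 2)) = Mul(-4, Pow(Mul(2, f), 2)) = Mul(-4, Mul(4, Pow(f, 2))) = Mul(-16, Pow(f, 2)))
Mul(-256151, Pow(Function('r')(G), -1)) = Mul(-256151, Pow(Mul(-16, Pow(Rational(-71174, 21385), 2)), -1)) = Mul(-256151, Pow(Mul(-16, Rational(5065738276, 457318225)), -1)) = Mul(-256151, Pow(Rational(-81051812416, 457318225), -1)) = Mul(-256151, Rational(-457318225, 81051812416)) = Rational(117142520651975, 81051812416)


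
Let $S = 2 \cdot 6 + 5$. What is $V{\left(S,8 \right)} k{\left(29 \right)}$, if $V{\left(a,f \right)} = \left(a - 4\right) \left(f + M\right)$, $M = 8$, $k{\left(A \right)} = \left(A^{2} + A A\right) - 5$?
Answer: $348816$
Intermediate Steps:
$k{\left(A \right)} = -5 + 2 A^{2}$ ($k{\left(A \right)} = \left(A^{2} + A^{2}\right) - 5 = 2 A^{2} - 5 = -5 + 2 A^{2}$)
$S = 17$ ($S = 12 + 5 = 17$)
$V{\left(a,f \right)} = \left(-4 + a\right) \left(8 + f\right)$ ($V{\left(a,f \right)} = \left(a - 4\right) \left(f + 8\right) = \left(-4 + a\right) \left(8 + f\right)$)
$V{\left(S,8 \right)} k{\left(29 \right)} = \left(-32 - 32 + 8 \cdot 17 + 17 \cdot 8\right) \left(-5 + 2 \cdot 29^{2}\right) = \left(-32 - 32 + 136 + 136\right) \left(-5 + 2 \cdot 841\right) = 208 \left(-5 + 1682\right) = 208 \cdot 1677 = 348816$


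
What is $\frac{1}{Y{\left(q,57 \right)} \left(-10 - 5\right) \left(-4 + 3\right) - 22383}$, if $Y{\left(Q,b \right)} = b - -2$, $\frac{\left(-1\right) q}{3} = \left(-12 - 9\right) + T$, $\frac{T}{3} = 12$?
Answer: $- \frac{1}{21498} \approx -4.6516 \cdot 10^{-5}$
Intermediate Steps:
$T = 36$ ($T = 3 \cdot 12 = 36$)
$q = -45$ ($q = - 3 \left(\left(-12 - 9\right) + 36\right) = - 3 \left(-21 + 36\right) = \left(-3\right) 15 = -45$)
$Y{\left(Q,b \right)} = 2 + b$ ($Y{\left(Q,b \right)} = b + 2 = 2 + b$)
$\frac{1}{Y{\left(q,57 \right)} \left(-10 - 5\right) \left(-4 + 3\right) - 22383} = \frac{1}{\left(2 + 57\right) \left(-10 - 5\right) \left(-4 + 3\right) - 22383} = \frac{1}{59 \left(\left(-15\right) \left(-1\right)\right) - 22383} = \frac{1}{59 \cdot 15 - 22383} = \frac{1}{885 - 22383} = \frac{1}{-21498} = - \frac{1}{21498}$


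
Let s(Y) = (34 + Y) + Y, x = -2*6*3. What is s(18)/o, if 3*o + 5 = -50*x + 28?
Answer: 210/1823 ≈ 0.11519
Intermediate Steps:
x = -36 (x = -12*3 = -36)
s(Y) = 34 + 2*Y
o = 1823/3 (o = -5/3 + (-50*(-36) + 28)/3 = -5/3 + (1800 + 28)/3 = -5/3 + (1/3)*1828 = -5/3 + 1828/3 = 1823/3 ≈ 607.67)
s(18)/o = (34 + 2*18)/(1823/3) = (34 + 36)*(3/1823) = 70*(3/1823) = 210/1823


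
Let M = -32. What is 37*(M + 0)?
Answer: -1184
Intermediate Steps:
37*(M + 0) = 37*(-32 + 0) = 37*(-32) = -1184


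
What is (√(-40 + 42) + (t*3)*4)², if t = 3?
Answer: (36 + √2)² ≈ 1399.8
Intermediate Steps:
(√(-40 + 42) + (t*3)*4)² = (√(-40 + 42) + (3*3)*4)² = (√2 + 9*4)² = (√2 + 36)² = (36 + √2)²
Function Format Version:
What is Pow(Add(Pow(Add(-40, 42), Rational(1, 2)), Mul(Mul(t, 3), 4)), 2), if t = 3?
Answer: Pow(Add(36, Pow(2, Rational(1, 2))), 2) ≈ 1399.8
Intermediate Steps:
Pow(Add(Pow(Add(-40, 42), Rational(1, 2)), Mul(Mul(t, 3), 4)), 2) = Pow(Add(Pow(Add(-40, 42), Rational(1, 2)), Mul(Mul(3, 3), 4)), 2) = Pow(Add(Pow(2, Rational(1, 2)), Mul(9, 4)), 2) = Pow(Add(Pow(2, Rational(1, 2)), 36), 2) = Pow(Add(36, Pow(2, Rational(1, 2))), 2)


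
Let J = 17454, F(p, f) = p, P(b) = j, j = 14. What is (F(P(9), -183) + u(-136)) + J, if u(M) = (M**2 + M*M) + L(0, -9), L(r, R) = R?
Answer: 54451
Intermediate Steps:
P(b) = 14
u(M) = -9 + 2*M**2 (u(M) = (M**2 + M*M) - 9 = (M**2 + M**2) - 9 = 2*M**2 - 9 = -9 + 2*M**2)
(F(P(9), -183) + u(-136)) + J = (14 + (-9 + 2*(-136)**2)) + 17454 = (14 + (-9 + 2*18496)) + 17454 = (14 + (-9 + 36992)) + 17454 = (14 + 36983) + 17454 = 36997 + 17454 = 54451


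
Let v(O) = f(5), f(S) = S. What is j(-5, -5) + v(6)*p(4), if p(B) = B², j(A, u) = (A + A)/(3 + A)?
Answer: 85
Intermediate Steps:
j(A, u) = 2*A/(3 + A) (j(A, u) = (2*A)/(3 + A) = 2*A/(3 + A))
v(O) = 5
j(-5, -5) + v(6)*p(4) = 2*(-5)/(3 - 5) + 5*4² = 2*(-5)/(-2) + 5*16 = 2*(-5)*(-½) + 80 = 5 + 80 = 85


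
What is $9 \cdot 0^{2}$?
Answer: $0$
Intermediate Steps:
$9 \cdot 0^{2} = 9 \cdot 0 = 0$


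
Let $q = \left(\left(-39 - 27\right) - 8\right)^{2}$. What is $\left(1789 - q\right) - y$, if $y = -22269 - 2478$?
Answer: $21060$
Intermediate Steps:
$q = 5476$ ($q = \left(\left(-39 - 27\right) - 8\right)^{2} = \left(-66 - 8\right)^{2} = \left(-74\right)^{2} = 5476$)
$y = -24747$
$\left(1789 - q\right) - y = \left(1789 - 5476\right) - -24747 = \left(1789 - 5476\right) + 24747 = -3687 + 24747 = 21060$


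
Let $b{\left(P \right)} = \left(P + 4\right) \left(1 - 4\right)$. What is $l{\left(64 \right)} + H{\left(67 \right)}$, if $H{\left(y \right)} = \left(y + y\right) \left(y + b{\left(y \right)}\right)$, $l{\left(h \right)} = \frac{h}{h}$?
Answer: $-19563$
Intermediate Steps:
$b{\left(P \right)} = -12 - 3 P$ ($b{\left(P \right)} = \left(4 + P\right) \left(-3\right) = -12 - 3 P$)
$l{\left(h \right)} = 1$
$H{\left(y \right)} = 2 y \left(-12 - 2 y\right)$ ($H{\left(y \right)} = \left(y + y\right) \left(y - \left(12 + 3 y\right)\right) = 2 y \left(-12 - 2 y\right)$)
$l{\left(64 \right)} + H{\left(67 \right)} = 1 - 268 \left(6 + 67\right) = 1 - 268 \cdot 73 = 1 - 19564 = -19563$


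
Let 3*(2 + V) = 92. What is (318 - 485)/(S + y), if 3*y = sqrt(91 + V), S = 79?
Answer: -356211/168148 + 501*sqrt(1077)/168148 ≈ -2.0207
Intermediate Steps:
V = 86/3 (V = -2 + (1/3)*92 = -2 + 92/3 = 86/3 ≈ 28.667)
y = sqrt(1077)/9 (y = sqrt(91 + 86/3)/3 = sqrt(359/3)/3 = (sqrt(1077)/3)/3 = sqrt(1077)/9 ≈ 3.6464)
(318 - 485)/(S + y) = (318 - 485)/(79 + sqrt(1077)/9) = -167/(79 + sqrt(1077)/9)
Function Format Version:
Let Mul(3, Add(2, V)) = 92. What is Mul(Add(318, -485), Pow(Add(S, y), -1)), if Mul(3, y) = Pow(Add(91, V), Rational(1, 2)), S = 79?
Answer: Add(Rational(-356211, 168148), Mul(Rational(501, 168148), Pow(1077, Rational(1, 2)))) ≈ -2.0207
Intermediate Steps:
V = Rational(86, 3) (V = Add(-2, Mul(Rational(1, 3), 92)) = Add(-2, Rational(92, 3)) = Rational(86, 3) ≈ 28.667)
y = Mul(Rational(1, 9), Pow(1077, Rational(1, 2))) (y = Mul(Rational(1, 3), Pow(Add(91, Rational(86, 3)), Rational(1, 2))) = Mul(Rational(1, 3), Pow(Rational(359, 3), Rational(1, 2))) = Mul(Rational(1, 3), Mul(Rational(1, 3), Pow(1077, Rational(1, 2)))) = Mul(Rational(1, 9), Pow(1077, Rational(1, 2))) ≈ 3.6464)
Mul(Add(318, -485), Pow(Add(S, y), -1)) = Mul(Add(318, -485), Pow(Add(79, Mul(Rational(1, 9), Pow(1077, Rational(1, 2)))), -1)) = Mul(-167, Pow(Add(79, Mul(Rational(1, 9), Pow(1077, Rational(1, 2)))), -1))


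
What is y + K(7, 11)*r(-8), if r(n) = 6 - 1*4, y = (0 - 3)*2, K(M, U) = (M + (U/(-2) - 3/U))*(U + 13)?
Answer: 582/11 ≈ 52.909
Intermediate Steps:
K(M, U) = (13 + U)*(M - 3/U - U/2) (K(M, U) = (M + (U*(-1/2) - 3/U))*(13 + U) = (M + (-U/2 - 3/U))*(13 + U) = (M + (-3/U - U/2))*(13 + U) = (M - 3/U - U/2)*(13 + U) = (13 + U)*(M - 3/U - U/2))
y = -6 (y = -3*2 = -6)
r(n) = 2 (r(n) = 6 - 4 = 2)
y + K(7, 11)*r(-8) = -6 + (-3 - 39/11 + 13*7 - 13/2*11 - 1/2*11**2 + 7*11)*2 = -6 + (-3 - 39*1/11 + 91 - 143/2 - 1/2*121 + 77)*2 = -6 + (-3 - 39/11 + 91 - 143/2 - 121/2 + 77)*2 = -6 + (324/11)*2 = -6 + 648/11 = 582/11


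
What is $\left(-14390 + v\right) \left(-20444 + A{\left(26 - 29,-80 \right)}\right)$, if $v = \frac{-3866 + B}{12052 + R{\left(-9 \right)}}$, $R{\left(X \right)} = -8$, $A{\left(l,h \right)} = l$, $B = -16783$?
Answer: $\frac{3544156392623}{12044} \approx 2.9427 \cdot 10^{8}$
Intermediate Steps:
$v = - \frac{20649}{12044}$ ($v = \frac{-3866 - 16783}{12052 - 8} = - \frac{20649}{12044} \approx -1.7145$)
$\left(-14390 + v\right) \left(-20444 + A{\left(26 - 29,-80 \right)}\right) = \left(-14390 - \frac{20649}{12044}\right) \left(-20444 + \left(26 - 29\right)\right) = - \frac{173333809 \left(-20444 - 3\right)}{12044} = \left(- \frac{173333809}{12044}\right) \left(-20447\right) = \frac{3544156392623}{12044}$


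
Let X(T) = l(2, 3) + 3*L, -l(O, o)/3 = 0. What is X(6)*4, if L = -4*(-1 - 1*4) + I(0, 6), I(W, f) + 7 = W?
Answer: 156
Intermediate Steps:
l(O, o) = 0 (l(O, o) = -3*0 = 0)
I(W, f) = -7 + W
L = 13 (L = -4*(-1 - 1*4) + (-7 + 0) = -4*(-1 - 4) - 7 = -4*(-5) - 7 = 20 - 7 = 13)
X(T) = 39 (X(T) = 0 + 3*13 = 0 + 39 = 39)
X(6)*4 = 39*4 = 156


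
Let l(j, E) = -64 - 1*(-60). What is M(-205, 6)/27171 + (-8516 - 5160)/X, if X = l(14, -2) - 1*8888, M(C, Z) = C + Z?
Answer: 790216/516249 ≈ 1.5307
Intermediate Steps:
l(j, E) = -4 (l(j, E) = -64 + 60 = -4)
X = -8892 (X = -4 - 1*8888 = -4 - 8888 = -8892)
M(-205, 6)/27171 + (-8516 - 5160)/X = (-205 + 6)/27171 + (-8516 - 5160)/(-8892) = -199*1/27171 - 13676*(-1/8892) = -199/27171 + 263/171 = 790216/516249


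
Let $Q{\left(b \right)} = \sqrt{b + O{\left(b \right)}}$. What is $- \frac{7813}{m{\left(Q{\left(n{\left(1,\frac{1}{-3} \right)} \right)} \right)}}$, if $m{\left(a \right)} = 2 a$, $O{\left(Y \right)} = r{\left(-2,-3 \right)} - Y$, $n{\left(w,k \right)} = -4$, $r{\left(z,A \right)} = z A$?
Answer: $- \frac{7813 \sqrt{6}}{12} \approx -1594.8$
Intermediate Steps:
$r{\left(z,A \right)} = A z$
$O{\left(Y \right)} = 6 - Y$ ($O{\left(Y \right)} = \left(-3\right) \left(-2\right) - Y = 6 - Y$)
$Q{\left(b \right)} = \sqrt{6}$ ($Q{\left(b \right)} = \sqrt{b - \left(-6 + b\right)} = \sqrt{6}$)
$- \frac{7813}{m{\left(Q{\left(n{\left(1,\frac{1}{-3} \right)} \right)} \right)}} = - \frac{7813}{2 \sqrt{6}} = - 7813 \frac{\sqrt{6}}{12} = - \frac{7813 \sqrt{6}}{12}$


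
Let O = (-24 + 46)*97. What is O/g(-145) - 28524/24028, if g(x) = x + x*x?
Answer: -68038171/62713080 ≈ -1.0849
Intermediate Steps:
O = 2134 (O = 22*97 = 2134)
g(x) = x + x**2
O/g(-145) - 28524/24028 = 2134/((-145*(1 - 145))) - 28524/24028 = 2134/((-145*(-144))) - 28524*1/24028 = 2134/20880 - 7131/6007 = 2134*(1/20880) - 7131/6007 = 1067/10440 - 7131/6007 = -68038171/62713080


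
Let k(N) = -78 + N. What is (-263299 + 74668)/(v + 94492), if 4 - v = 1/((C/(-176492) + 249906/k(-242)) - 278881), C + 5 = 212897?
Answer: -41380033504724861/20729613086981696 ≈ -1.9962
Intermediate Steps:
C = 212892 (C = -5 + 212897 = 212892)
v = 7897336799596/1974332434979 (v = 4 - 1/((212892/(-176492) + 249906/(-78 - 242)) - 278881) = 4 - 1/((212892*(-1/176492) + 249906/(-320)) - 278881) = 4 - 1/((-53223/44123 + 249906*(-1/320)) - 278881) = 4 - 1/((-53223/44123 - 124953/160) - 278881) = 4 - 1/(-5521816899/7059680 - 278881) = 4 - 1/(-1974332434979/7059680) = 4 - 1*(-7059680/1974332434979) = 4 + 7059680/1974332434979 = 7897336799596/1974332434979 ≈ 4.0000)
(-263299 + 74668)/(v + 94492) = (-263299 + 74668)/(7897336799596/1974332434979 + 94492) = -188631/186566517782835264/1974332434979 = -188631*1974332434979/186566517782835264 = -41380033504724861/20729613086981696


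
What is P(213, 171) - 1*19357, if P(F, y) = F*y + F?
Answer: 17279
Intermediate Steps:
P(F, y) = F + F*y
P(213, 171) - 1*19357 = 213*(1 + 171) - 1*19357 = 213*172 - 19357 = 36636 - 19357 = 17279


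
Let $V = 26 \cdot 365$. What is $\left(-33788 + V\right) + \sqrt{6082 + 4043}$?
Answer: $-24298 + 45 \sqrt{5} \approx -24197.0$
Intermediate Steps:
$V = 9490$
$\left(-33788 + V\right) + \sqrt{6082 + 4043} = \left(-33788 + 9490\right) + \sqrt{6082 + 4043} = -24298 + \sqrt{10125} = -24298 + 45 \sqrt{5}$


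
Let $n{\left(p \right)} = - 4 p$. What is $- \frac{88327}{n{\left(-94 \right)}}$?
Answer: $- \frac{88327}{376} \approx -234.91$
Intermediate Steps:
$- \frac{88327}{n{\left(-94 \right)}} = - \frac{88327}{\left(-4\right) \left(-94\right)} = - \frac{88327}{376}$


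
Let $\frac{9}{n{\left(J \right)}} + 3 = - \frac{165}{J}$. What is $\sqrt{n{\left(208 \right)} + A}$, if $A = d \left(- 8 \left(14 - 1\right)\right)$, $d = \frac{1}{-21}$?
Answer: $\frac{2 \sqrt{19672926}}{5523} \approx 1.6062$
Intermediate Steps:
$d = - \frac{1}{21} \approx -0.047619$
$n{\left(J \right)} = \frac{9}{-3 - \frac{165}{J}}$
$A = \frac{104}{21}$ ($A = - \frac{\left(-8\right) \left(14 - 1\right)}{21} = - \frac{\left(-8\right) 13}{21} = \left(- \frac{1}{21}\right) \left(-104\right) = \frac{104}{21} \approx 4.9524$)
$\sqrt{n{\left(208 \right)} + A} = \sqrt{\left(-3\right) 208 \frac{1}{55 + 208} + \frac{104}{21}} = \sqrt{\left(-3\right) 208 \cdot \frac{1}{263} + \frac{104}{21}} = \sqrt{- \frac{624}{263} + \frac{104}{21}} = \sqrt{\frac{14248}{5523}} = \frac{2 \sqrt{19672926}}{5523}$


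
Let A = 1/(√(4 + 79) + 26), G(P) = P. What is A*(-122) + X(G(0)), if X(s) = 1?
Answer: -2579/593 + 122*√83/593 ≈ -2.4748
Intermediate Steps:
A = 1/(26 + √83) (A = 1/(√83 + 26) = 1/(26 + √83) ≈ 0.028482)
A*(-122) + X(G(0)) = (26/593 - √83/593)*(-122) + 1 = (-3172/593 + 122*√83/593) + 1 = -2579/593 + 122*√83/593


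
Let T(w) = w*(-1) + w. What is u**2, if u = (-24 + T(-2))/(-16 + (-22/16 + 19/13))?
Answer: 6230016/2739025 ≈ 2.2745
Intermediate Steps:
T(w) = 0 (T(w) = -w + w = 0)
u = 2496/1655 (u = (-24 + 0)/(-16 + (-22/16 + 19/13)) = -24/(-16 + (-22*1/16 + 19*(1/13))) = -24/(-16 + (-11/8 + 19/13)) = -24/(-16 + 9/104) = -24/(-1655/104) = -24*(-104/1655) = 2496/1655 ≈ 1.5082)
u**2 = (2496/1655)**2 = 6230016/2739025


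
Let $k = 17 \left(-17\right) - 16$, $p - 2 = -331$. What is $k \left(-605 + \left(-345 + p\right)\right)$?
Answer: $390095$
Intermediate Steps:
$p = -329$ ($p = 2 - 331 = -329$)
$k = -305$ ($k = -289 - 16 = -305$)
$k \left(-605 + \left(-345 + p\right)\right) = - 305 \left(-605 - 674\right) = \left(-305\right) \left(-1279\right) = 390095$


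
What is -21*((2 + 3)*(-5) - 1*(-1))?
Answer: 504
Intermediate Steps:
-21*((2 + 3)*(-5) - 1*(-1)) = -21*(5*(-5) + 1) = -21*(-25 + 1) = -21*(-24) = 504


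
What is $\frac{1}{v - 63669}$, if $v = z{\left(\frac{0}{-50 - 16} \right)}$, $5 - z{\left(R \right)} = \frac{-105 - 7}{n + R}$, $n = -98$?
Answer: $- \frac{7}{445656} \approx -1.5707 \cdot 10^{-5}$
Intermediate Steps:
$z{\left(R \right)} = 5 + \frac{112}{-98 + R}$ ($z{\left(R \right)} = 5 - \frac{-105 - 7}{-98 + R} = 5 - - \frac{112}{-98 + R} = 5 + \frac{112}{-98 + R}$)
$v = \frac{27}{7}$ ($v = \frac{-378 + 5 \frac{0}{-50 - 16}}{-98 + \frac{0}{-50 - 16}} = \frac{-378 + 5 \frac{0}{-66}}{-98 + \frac{0}{-66}} = \frac{-378 + 5 \cdot 0 \left(- \frac{1}{66}\right)}{-98 + 0 \left(- \frac{1}{66}\right)} = \frac{-378 + 5 \cdot 0}{-98 + 0} = \frac{-378 + 0}{-98} = \left(- \frac{1}{98}\right) \left(-378\right) = \frac{27}{7} \approx 3.8571$)
$\frac{1}{v - 63669} = \frac{1}{\frac{27}{7} - 63669} = \frac{1}{- \frac{445656}{7}} = - \frac{7}{445656}$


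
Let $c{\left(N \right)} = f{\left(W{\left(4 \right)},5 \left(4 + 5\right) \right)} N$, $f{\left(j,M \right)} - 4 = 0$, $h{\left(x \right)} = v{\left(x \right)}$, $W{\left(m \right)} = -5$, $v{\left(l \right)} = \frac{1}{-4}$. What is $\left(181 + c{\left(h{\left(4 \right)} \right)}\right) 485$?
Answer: $87300$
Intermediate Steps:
$v{\left(l \right)} = - \frac{1}{4}$
$h{\left(x \right)} = - \frac{1}{4}$
$f{\left(j,M \right)} = 4$ ($f{\left(j,M \right)} = 4 + 0 = 4$)
$c{\left(N \right)} = 4 N$
$\left(181 + c{\left(h{\left(4 \right)} \right)}\right) 485 = \left(181 + 4 \left(- \frac{1}{4}\right)\right) 485 = \left(181 - 1\right) 485 = 180 \cdot 485 = 87300$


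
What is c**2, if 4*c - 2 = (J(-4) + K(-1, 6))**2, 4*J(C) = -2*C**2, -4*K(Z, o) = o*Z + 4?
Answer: 54289/256 ≈ 212.07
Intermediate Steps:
K(Z, o) = -1 - Z*o/4 (K(Z, o) = -(o*Z + 4)/4 = -(Z*o + 4)/4 = -(4 + Z*o)/4 = -1 - Z*o/4)
J(C) = -C**2/2 (J(C) = (-2*C**2)/4 = -C**2/2)
c = 233/16 (c = 1/2 + (-1/2*(-4)**2 + (-1 - 1/4*(-1)*6))**2/4 = 1/2 + (-1/2*16 + (-1 + 3/2))**2/4 = 1/2 + (-8 + 1/2)**2/4 = 1/2 + (-15/2)**2/4 = 1/2 + (1/4)*(225/4) = 1/2 + 225/16 = 233/16 ≈ 14.563)
c**2 = (233/16)**2 = 54289/256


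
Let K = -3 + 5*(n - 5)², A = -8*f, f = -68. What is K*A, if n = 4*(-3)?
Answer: 784448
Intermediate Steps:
n = -12
A = 544 (A = -8*(-68) = 544)
K = 1442 (K = -3 + 5*(-12 - 5)² = -3 + 5*(-17)² = -3 + 5*289 = -3 + 1445 = 1442)
K*A = 1442*544 = 784448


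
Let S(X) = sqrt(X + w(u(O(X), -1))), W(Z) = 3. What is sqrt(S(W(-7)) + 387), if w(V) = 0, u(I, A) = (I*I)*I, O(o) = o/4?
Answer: sqrt(387 + sqrt(3)) ≈ 19.716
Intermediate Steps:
O(o) = o/4 (O(o) = o*(1/4) = o/4)
u(I, A) = I**3 (u(I, A) = I**2*I = I**3)
S(X) = sqrt(X) (S(X) = sqrt(X + 0) = sqrt(X))
sqrt(S(W(-7)) + 387) = sqrt(sqrt(3) + 387) = sqrt(387 + sqrt(3))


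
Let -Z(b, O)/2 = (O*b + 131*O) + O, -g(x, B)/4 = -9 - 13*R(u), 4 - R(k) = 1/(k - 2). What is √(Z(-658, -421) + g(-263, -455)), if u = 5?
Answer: 2*I*√995997/3 ≈ 665.33*I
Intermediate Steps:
R(k) = 4 - 1/(-2 + k) (R(k) = 4 - 1/(k - 2) = 4 - 1/(-2 + k))
g(x, B) = 680/3 (g(x, B) = -4*(-9 - 13*(-9 + 4*5)/(-2 + 5)) = -4*(-9 - 13*(-9 + 20)/3) = -4*(-9 - 13*11/3) = -4*(-9 - 143/3) = -4*(-170/3) = 680/3)
Z(b, O) = -264*O - 2*O*b (Z(b, O) = -2*((O*b + 131*O) + O) = -2*((131*O + O*b) + O) = -2*(132*O + O*b) = -264*O - 2*O*b)
√(Z(-658, -421) + g(-263, -455)) = √(-2*(-421)*(132 - 658) + 680/3) = √(-2*(-421)*(-526) + 680/3) = √(-442892 + 680/3) = √(-1327996/3) = 2*I*√995997/3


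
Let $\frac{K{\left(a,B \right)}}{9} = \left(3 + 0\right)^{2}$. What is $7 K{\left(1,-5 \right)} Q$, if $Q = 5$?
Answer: $2835$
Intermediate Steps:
$K{\left(a,B \right)} = 81$ ($K{\left(a,B \right)} = 9 \left(3 + 0\right)^{2} = 9 \cdot 3^{2} = 9 \cdot 9 = 81$)
$7 K{\left(1,-5 \right)} Q = 7 \cdot 81 \cdot 5 = 567 \cdot 5 = 2835$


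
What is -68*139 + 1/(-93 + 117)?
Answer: -226847/24 ≈ -9452.0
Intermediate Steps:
-68*139 + 1/(-93 + 117) = -9452 + 1/24 = -226847/24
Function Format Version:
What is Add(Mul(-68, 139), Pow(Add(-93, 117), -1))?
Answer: Rational(-226847, 24) ≈ -9452.0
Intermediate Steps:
Add(Mul(-68, 139), Pow(Add(-93, 117), -1)) = Add(-9452, Pow(24, -1)) = Add(-9452, Rational(1, 24)) = Rational(-226847, 24)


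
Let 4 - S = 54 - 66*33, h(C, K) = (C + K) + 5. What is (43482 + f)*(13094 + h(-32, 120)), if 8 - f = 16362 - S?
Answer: 385798872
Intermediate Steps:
h(C, K) = 5 + C + K
S = 2128 (S = 4 - (54 - 66*33) = 4 - (54 - 2178) = 4 - 1*(-2124) = 4 + 2124 = 2128)
f = -14226 (f = 8 - (16362 - 1*2128) = 8 - (16362 - 2128) = 8 - 1*14234 = 8 - 14234 = -14226)
(43482 + f)*(13094 + h(-32, 120)) = (43482 - 14226)*(13094 + (5 - 32 + 120)) = 29256*(13094 + 93) = 29256*13187 = 385798872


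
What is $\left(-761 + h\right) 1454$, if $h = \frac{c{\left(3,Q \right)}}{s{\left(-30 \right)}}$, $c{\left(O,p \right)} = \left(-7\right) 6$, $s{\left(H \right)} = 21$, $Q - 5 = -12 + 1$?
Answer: $-1109402$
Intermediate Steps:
$Q = -6$ ($Q = 5 + \left(-12 + 1\right) = 5 - 11 = -6$)
$c{\left(O,p \right)} = -42$
$h = -2$ ($h = - \frac{42}{21} = \left(-42\right) \frac{1}{21} = -2$)
$\left(-761 + h\right) 1454 = \left(-761 - 2\right) 1454 = \left(-763\right) 1454 = -1109402$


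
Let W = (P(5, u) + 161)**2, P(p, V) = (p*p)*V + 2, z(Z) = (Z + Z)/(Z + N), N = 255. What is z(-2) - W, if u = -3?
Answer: -1959236/253 ≈ -7744.0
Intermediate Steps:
z(Z) = 2*Z/(255 + Z) (z(Z) = (Z + Z)/(Z + 255) = (2*Z)/(255 + Z) = 2*Z/(255 + Z))
P(p, V) = 2 + V*p**2 (P(p, V) = p**2*V + 2 = V*p**2 + 2 = 2 + V*p**2)
W = 7744 (W = ((2 - 3*5**2) + 161)**2 = ((2 - 3*25) + 161)**2 = ((2 - 75) + 161)**2 = (-73 + 161)**2 = 88**2 = 7744)
z(-2) - W = 2*(-2)/(255 - 2) - 1*7744 = 2*(-2)/253 - 7744 = 2*(-2)*(1/253) - 7744 = -4/253 - 7744 = -1959236/253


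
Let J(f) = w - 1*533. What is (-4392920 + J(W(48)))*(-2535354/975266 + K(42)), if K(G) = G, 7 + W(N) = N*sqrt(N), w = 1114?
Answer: -84389609504151/487633 ≈ -1.7306e+8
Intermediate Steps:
W(N) = -7 + N**(3/2) (W(N) = -7 + N*sqrt(N) = -7 + N**(3/2))
J(f) = 581 (J(f) = 1114 - 1*533 = 1114 - 533 = 581)
(-4392920 + J(W(48)))*(-2535354/975266 + K(42)) = (-4392920 + 581)*(-2535354/975266 + 42) = -4392339*(-2535354*1/975266 + 42) = -4392339*(-1267677/487633 + 42) = -4392339*19212909/487633 = -84389609504151/487633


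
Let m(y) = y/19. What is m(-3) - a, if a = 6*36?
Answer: -4107/19 ≈ -216.16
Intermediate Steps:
m(y) = y/19 (m(y) = y*(1/19) = y/19)
a = 216
m(-3) - a = (1/19)*(-3) - 1*216 = -3/19 - 216 = -4107/19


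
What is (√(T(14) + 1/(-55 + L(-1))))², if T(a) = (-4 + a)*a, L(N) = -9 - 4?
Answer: 9519/68 ≈ 139.99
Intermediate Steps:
L(N) = -13
T(a) = a*(-4 + a)
(√(T(14) + 1/(-55 + L(-1))))² = (√(14*(-4 + 14) + 1/(-55 - 13)))² = (√(14*10 + 1/(-68)))² = (√(140 - 1/68))² = (√(9519/68))² = (√161823/34)² = 9519/68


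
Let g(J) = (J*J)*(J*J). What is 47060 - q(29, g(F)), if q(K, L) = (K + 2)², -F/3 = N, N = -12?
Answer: 46099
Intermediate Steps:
F = 36 (F = -3*(-12) = 36)
g(J) = J⁴ (g(J) = J²*J² = J⁴)
q(K, L) = (2 + K)²
47060 - q(29, g(F)) = 47060 - (2 + 29)² = 47060 - 1*31² = 47060 - 1*961 = 47060 - 961 = 46099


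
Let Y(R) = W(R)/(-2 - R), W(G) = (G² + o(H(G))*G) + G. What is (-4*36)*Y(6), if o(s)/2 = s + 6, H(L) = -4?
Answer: 1188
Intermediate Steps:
o(s) = 12 + 2*s (o(s) = 2*(s + 6) = 2*(6 + s) = 12 + 2*s)
W(G) = G² + 5*G (W(G) = (G² + (12 + 2*(-4))*G) + G = (G² + (12 - 8)*G) + G = (G² + 4*G) + G = G² + 5*G)
Y(R) = R*(5 + R)/(-2 - R) (Y(R) = (R*(5 + R))/(-2 - R) = R*(5 + R)/(-2 - R))
(-4*36)*Y(6) = (-4*36)*(-1*6*(5 + 6)/(2 + 6)) = -(-144)*6*11/8 = -144*(-33/4) = 1188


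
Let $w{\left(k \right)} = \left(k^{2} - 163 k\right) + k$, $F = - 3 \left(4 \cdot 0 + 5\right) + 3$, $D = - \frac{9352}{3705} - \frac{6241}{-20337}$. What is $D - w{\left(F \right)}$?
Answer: $- \frac{17499434911}{8372065} \approx -2090.2$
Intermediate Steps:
$D = - \frac{18563191}{8372065}$ ($D = \left(-9352\right) \frac{1}{3705} - - \frac{6241}{20337} = - \frac{9352}{3705} + \frac{6241}{20337} = - \frac{18563191}{8372065} \approx -2.2173$)
$F = -12$ ($F = - 3 \left(0 + 5\right) + 3 = \left(-3\right) 5 + 3 = -15 + 3 = -12$)
$w{\left(k \right)} = k^{2} - 162 k$
$D - w{\left(F \right)} = - \frac{18563191}{8372065} - - 12 \left(-162 - 12\right) = - \frac{18563191}{8372065} - \left(-12\right) \left(-174\right) = - \frac{18563191}{8372065} - 2088 = - \frac{17499434911}{8372065}$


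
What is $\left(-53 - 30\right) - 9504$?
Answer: $-9587$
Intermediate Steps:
$\left(-53 - 30\right) - 9504 = -83 - 9504 = -9587$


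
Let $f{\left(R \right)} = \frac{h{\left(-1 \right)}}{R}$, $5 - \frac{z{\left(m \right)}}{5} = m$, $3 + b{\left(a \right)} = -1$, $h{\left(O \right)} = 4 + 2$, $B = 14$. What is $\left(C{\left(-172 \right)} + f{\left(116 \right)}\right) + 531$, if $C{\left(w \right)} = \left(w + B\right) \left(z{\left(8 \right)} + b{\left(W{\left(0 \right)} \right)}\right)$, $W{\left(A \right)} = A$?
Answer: $\frac{204917}{58} \approx 3533.1$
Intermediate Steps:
$h{\left(O \right)} = 6$
$b{\left(a \right)} = -4$ ($b{\left(a \right)} = -3 - 1 = -4$)
$z{\left(m \right)} = 25 - 5 m$
$f{\left(R \right)} = \frac{6}{R}$
$C{\left(w \right)} = -266 - 19 w$ ($C{\left(w \right)} = \left(w + 14\right) \left(\left(25 - 40\right) - 4\right) = \left(14 + w\right) \left(\left(25 - 40\right) - 4\right) = \left(14 + w\right) \left(-15 - 4\right) = \left(14 + w\right) \left(-19\right) = -266 - 19 w$)
$\left(C{\left(-172 \right)} + f{\left(116 \right)}\right) + 531 = \left(\left(-266 - -3268\right) + \frac{6}{116}\right) + 531 = \left(\left(-266 + 3268\right) + 6 \cdot \frac{1}{116}\right) + 531 = \left(3002 + \frac{3}{58}\right) + 531 = \frac{174119}{58} + 531 = \frac{204917}{58}$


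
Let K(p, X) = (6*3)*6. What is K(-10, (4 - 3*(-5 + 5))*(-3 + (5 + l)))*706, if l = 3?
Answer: 76248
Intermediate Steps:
K(p, X) = 108 (K(p, X) = 18*6 = 108)
K(-10, (4 - 3*(-5 + 5))*(-3 + (5 + l)))*706 = 108*706 = 76248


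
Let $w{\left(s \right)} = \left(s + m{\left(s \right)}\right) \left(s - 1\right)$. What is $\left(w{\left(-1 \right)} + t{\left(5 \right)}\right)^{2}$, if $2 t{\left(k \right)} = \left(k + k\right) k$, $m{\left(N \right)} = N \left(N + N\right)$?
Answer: $529$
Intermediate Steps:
$m{\left(N \right)} = 2 N^{2}$ ($m{\left(N \right)} = N 2 N = 2 N^{2}$)
$w{\left(s \right)} = \left(-1 + s\right) \left(s + 2 s^{2}\right)$ ($w{\left(s \right)} = \left(s + 2 s^{2}\right) \left(s - 1\right) = \left(s + 2 s^{2}\right) \left(-1 + s\right) = \left(-1 + s\right) \left(s + 2 s^{2}\right)$)
$t{\left(k \right)} = k^{2}$ ($t{\left(k \right)} = \frac{\left(k + k\right) k}{2} = \frac{2 k k}{2} = \frac{2 k^{2}}{2} = k^{2}$)
$\left(w{\left(-1 \right)} + t{\left(5 \right)}\right)^{2} = \left(- (-1 - -1 + 2 \left(-1\right)^{2}) + 5^{2}\right)^{2} = \left(- (-1 + 1 + 2 \cdot 1) + 25\right)^{2} = \left(- (-1 + 1 + 2) + 25\right)^{2} = \left(\left(-1\right) 2 + 25\right)^{2} = \left(-2 + 25\right)^{2} = 23^{2} = 529$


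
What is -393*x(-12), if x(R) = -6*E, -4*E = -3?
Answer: 3537/2 ≈ 1768.5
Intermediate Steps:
E = ¾ (E = -¼*(-3) = ¾ ≈ 0.75000)
x(R) = -9/2 (x(R) = -6*¾ = -9/2)
-393*x(-12) = -393*(-9/2) = 3537/2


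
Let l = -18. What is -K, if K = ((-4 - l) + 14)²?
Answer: -784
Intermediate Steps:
K = 784 (K = ((-4 - 1*(-18)) + 14)² = ((-4 + 18) + 14)² = (14 + 14)² = 28² = 784)
-K = -1*784 = -784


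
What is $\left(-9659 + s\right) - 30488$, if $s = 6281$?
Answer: $-33866$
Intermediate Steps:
$\left(-9659 + s\right) - 30488 = \left(-9659 + 6281\right) - 30488 = -3378 - 30488 = -33866$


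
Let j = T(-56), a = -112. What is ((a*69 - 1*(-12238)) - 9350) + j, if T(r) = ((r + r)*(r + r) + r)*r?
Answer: -704168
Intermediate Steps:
T(r) = r*(r + 4*r²) (T(r) = ((2*r)*(2*r) + r)*r = (4*r² + r)*r = (r + 4*r²)*r = r*(r + 4*r²))
j = -699328 (j = (-56)²*(1 + 4*(-56)) = 3136*(1 - 224) = 3136*(-223) = -699328)
((a*69 - 1*(-12238)) - 9350) + j = ((-112*69 - 1*(-12238)) - 9350) - 699328 = ((-7728 + 12238) - 9350) - 699328 = (4510 - 9350) - 699328 = -4840 - 699328 = -704168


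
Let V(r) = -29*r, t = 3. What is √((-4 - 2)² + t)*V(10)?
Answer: -290*√39 ≈ -1811.0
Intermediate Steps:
√((-4 - 2)² + t)*V(10) = √((-4 - 2)² + 3)*(-29*10) = √((-6)² + 3)*(-290) = √(36 + 3)*(-290) = √39*(-290) = -290*√39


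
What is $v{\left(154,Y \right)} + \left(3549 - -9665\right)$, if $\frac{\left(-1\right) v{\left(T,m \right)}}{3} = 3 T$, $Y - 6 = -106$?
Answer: $11828$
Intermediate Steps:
$Y = -100$ ($Y = 6 - 106 = -100$)
$v{\left(T,m \right)} = - 9 T$ ($v{\left(T,m \right)} = - 3 \cdot 3 T = - 9 T$)
$v{\left(154,Y \right)} + \left(3549 - -9665\right) = \left(-9\right) 154 + \left(3549 - -9665\right) = -1386 + \left(3549 + 9665\right) = -1386 + 13214 = 11828$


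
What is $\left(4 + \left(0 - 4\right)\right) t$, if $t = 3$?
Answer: $0$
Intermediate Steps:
$\left(4 + \left(0 - 4\right)\right) t = \left(4 + \left(0 - 4\right)\right) 3 = \left(4 - 4\right) 3 = 0 \cdot 3 = 0$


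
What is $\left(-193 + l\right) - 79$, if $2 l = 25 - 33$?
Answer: $-276$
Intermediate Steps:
$l = -4$ ($l = \frac{25 - 33}{2} = \frac{1}{2} \left(-8\right) = -4$)
$\left(-193 + l\right) - 79 = \left(-193 - 4\right) - 79 = -197 - 79 = -276$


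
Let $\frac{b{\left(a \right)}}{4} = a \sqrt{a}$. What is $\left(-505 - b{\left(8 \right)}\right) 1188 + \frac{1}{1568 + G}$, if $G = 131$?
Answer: $- \frac{1019298059}{1699} - 76032 \sqrt{2} \approx -7.0747 \cdot 10^{5}$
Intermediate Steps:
$b{\left(a \right)} = 4 a^{\frac{3}{2}}$ ($b{\left(a \right)} = 4 a \sqrt{a} = 4 a^{\frac{3}{2}}$)
$\left(-505 - b{\left(8 \right)}\right) 1188 + \frac{1}{1568 + G} = \left(-505 - 4 \cdot 8^{\frac{3}{2}}\right) 1188 + \frac{1}{1568 + 131} = \left(-505 - 4 \cdot 16 \sqrt{2}\right) 1188 + \frac{1}{1699} = \left(-505 - 64 \sqrt{2}\right) 1188 + \frac{1}{1699} = \left(-599940 - 76032 \sqrt{2}\right) + \frac{1}{1699} = - \frac{1019298059}{1699} - 76032 \sqrt{2}$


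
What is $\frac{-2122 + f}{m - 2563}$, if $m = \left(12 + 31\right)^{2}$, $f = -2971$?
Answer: $\frac{5093}{714} \approx 7.1331$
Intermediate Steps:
$m = 1849$ ($m = 43^{2} = 1849$)
$\frac{-2122 + f}{m - 2563} = \frac{-2122 - 2971}{1849 - 2563} = - \frac{5093}{-714} = \left(-5093\right) \left(- \frac{1}{714}\right) = \frac{5093}{714}$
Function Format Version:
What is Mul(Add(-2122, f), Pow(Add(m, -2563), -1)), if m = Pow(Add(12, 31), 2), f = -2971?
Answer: Rational(5093, 714) ≈ 7.1331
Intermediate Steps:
m = 1849 (m = Pow(43, 2) = 1849)
Mul(Add(-2122, f), Pow(Add(m, -2563), -1)) = Mul(Add(-2122, -2971), Pow(Add(1849, -2563), -1)) = Mul(-5093, Pow(-714, -1)) = Mul(-5093, Rational(-1, 714)) = Rational(5093, 714)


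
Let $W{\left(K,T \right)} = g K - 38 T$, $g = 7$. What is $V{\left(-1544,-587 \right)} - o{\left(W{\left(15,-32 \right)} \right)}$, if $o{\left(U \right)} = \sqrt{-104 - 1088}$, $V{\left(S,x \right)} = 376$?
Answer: $376 - 2 i \sqrt{298} \approx 376.0 - 34.525 i$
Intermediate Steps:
$W{\left(K,T \right)} = - 38 T + 7 K$ ($W{\left(K,T \right)} = 7 K - 38 T = - 38 T + 7 K$)
$o{\left(U \right)} = 2 i \sqrt{298}$ ($o{\left(U \right)} = \sqrt{-1192} = 2 i \sqrt{298}$)
$V{\left(-1544,-587 \right)} - o{\left(W{\left(15,-32 \right)} \right)} = 376 - 2 i \sqrt{298}$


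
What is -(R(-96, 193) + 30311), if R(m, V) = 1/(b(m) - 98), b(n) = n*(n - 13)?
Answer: -314203827/10366 ≈ -30311.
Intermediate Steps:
b(n) = n*(-13 + n)
R(m, V) = 1/(-98 + m*(-13 + m)) (R(m, V) = 1/(m*(-13 + m) - 98) = 1/(-98 + m*(-13 + m)))
-(R(-96, 193) + 30311) = -(1/(-98 - 96*(-13 - 96)) + 30311) = -(1/(-98 - 96*(-109)) + 30311) = -(1/(-98 + 10464) + 30311) = -(1/10366 + 30311) = -1*314203827/10366 = -314203827/10366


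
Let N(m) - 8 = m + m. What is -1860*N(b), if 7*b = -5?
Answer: -85560/7 ≈ -12223.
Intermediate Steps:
b = -5/7 (b = (⅐)*(-5) = -5/7 ≈ -0.71429)
N(m) = 8 + 2*m (N(m) = 8 + (m + m) = 8 + 2*m)
-1860*N(b) = -1860*(8 + 2*(-5/7)) = -1860*(8 - 10/7) = -1860*46/7 = -85560/7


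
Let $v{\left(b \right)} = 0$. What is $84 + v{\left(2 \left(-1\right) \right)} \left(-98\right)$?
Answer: $84$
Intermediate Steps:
$84 + v{\left(2 \left(-1\right) \right)} \left(-98\right) = 84 + 0 \left(-98\right) = 84 + 0 = 84$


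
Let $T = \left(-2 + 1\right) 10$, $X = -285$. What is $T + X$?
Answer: $-295$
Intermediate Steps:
$T = -10$ ($T = \left(-1\right) 10 = -10$)
$T + X = -10 - 285 = -295$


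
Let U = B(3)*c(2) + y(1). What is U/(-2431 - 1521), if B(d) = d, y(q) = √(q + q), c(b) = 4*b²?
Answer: -3/247 - √2/3952 ≈ -0.012504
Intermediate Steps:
y(q) = √2*√q (y(q) = √(2*q) = √2*√q)
U = 48 + √2 (U = 3*(4*2²) + √2*√1 = 3*(4*4) + √2*1 = 3*16 + √2 = 48 + √2 ≈ 49.414)
U/(-2431 - 1521) = (48 + √2)/(-2431 - 1521) = (48 + √2)/(-3952) = (48 + √2)*(-1/3952) = -3/247 - √2/3952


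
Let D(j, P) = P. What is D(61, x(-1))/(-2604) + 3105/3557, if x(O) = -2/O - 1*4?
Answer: 4046267/4631214 ≈ 0.87369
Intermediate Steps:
x(O) = -4 - 2/O (x(O) = -2/O - 4 = -4 - 2/O)
D(61, x(-1))/(-2604) + 3105/3557 = (-4 - 2/(-1))/(-2604) + 3105/3557 = (-4 - 2*(-1))*(-1/2604) + 3105*(1/3557) = (-4 + 2)*(-1/2604) + 3105/3557 = -2*(-1/2604) + 3105/3557 = 1/1302 + 3105/3557 = 4046267/4631214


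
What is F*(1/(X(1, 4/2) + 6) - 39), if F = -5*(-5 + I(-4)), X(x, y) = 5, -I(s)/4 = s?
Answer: 2140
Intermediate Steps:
I(s) = -4*s
F = -55 (F = -5*(-5 - 4*(-4)) = -5*(-5 + 16) = -5*11 = -55)
F*(1/(X(1, 4/2) + 6) - 39) = -55*(1/(5 + 6) - 39) = -55*(1/11 - 39) = -55*(-428/11) = 2140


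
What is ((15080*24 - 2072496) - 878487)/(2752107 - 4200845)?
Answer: 2589063/1448738 ≈ 1.7871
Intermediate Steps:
((15080*24 - 2072496) - 878487)/(2752107 - 4200845) = ((361920 - 2072496) - 878487)/(-1448738) = (-1710576 - 878487)*(-1/1448738) = -2589063*(-1/1448738) = 2589063/1448738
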